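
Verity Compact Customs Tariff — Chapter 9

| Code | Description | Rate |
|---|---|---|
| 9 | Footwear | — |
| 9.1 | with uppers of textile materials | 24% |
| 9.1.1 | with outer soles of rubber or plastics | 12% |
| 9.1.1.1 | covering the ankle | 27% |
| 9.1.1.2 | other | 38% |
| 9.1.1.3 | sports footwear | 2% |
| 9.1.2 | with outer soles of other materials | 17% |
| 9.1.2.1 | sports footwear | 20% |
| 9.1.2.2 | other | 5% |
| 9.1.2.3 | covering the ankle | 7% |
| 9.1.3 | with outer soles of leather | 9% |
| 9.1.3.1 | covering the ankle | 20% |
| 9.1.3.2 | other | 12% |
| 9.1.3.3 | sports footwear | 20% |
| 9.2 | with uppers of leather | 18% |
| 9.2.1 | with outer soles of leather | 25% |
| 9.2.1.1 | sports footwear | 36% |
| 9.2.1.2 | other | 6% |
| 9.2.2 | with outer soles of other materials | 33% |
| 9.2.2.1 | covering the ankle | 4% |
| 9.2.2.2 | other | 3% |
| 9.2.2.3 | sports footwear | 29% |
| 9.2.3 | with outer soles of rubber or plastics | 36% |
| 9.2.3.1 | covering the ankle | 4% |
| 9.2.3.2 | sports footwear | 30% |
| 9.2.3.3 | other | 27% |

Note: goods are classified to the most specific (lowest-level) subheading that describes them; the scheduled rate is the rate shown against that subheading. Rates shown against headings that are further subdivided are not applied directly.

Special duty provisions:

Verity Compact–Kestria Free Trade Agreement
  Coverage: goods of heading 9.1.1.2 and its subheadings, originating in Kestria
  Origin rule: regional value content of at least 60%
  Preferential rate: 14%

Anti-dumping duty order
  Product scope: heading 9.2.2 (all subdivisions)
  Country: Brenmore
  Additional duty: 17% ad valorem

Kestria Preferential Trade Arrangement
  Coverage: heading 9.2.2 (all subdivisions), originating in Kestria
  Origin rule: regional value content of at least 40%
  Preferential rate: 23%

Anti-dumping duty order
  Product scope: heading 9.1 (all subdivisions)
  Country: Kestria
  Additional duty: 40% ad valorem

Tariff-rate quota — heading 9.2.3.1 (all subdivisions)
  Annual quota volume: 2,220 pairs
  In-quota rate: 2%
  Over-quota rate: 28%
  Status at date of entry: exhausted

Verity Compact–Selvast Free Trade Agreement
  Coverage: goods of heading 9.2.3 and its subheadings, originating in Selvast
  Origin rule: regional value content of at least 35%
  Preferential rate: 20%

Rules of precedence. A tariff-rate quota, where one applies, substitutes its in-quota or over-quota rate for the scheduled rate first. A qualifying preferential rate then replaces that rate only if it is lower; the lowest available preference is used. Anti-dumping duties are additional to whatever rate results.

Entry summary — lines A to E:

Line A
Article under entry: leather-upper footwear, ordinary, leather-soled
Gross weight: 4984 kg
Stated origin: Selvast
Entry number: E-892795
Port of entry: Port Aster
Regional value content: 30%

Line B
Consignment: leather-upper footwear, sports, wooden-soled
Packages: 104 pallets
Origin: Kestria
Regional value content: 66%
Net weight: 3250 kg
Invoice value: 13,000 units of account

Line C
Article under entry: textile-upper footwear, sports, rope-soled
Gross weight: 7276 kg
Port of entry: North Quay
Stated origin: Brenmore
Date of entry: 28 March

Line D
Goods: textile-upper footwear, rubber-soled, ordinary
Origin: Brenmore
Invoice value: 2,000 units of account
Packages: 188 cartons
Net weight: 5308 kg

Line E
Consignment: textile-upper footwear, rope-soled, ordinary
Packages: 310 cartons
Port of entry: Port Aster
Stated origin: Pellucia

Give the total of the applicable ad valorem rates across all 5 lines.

92%

Line A: leather-upper → 9.2; leather-soled → 9.2.1; ordinary → 9.2.1.2. Scheduled 6%. Selvast agreement on 9.2.3: 9.2.1.2 not covered. → 6%.
Line B: leather-upper → 9.2; wooden-soled → 9.2.2; sports → 9.2.2.3. Scheduled 29%. Kestria agreement on 9.1.1.2: 9.2.2.3 not covered; Kestria agreement on 9.2.2: RVC ≥ 40% → 23% available; preferential 23%. → 23%.
Line C: textile-upper → 9.1; rope-soled → 9.1.2; sports → 9.1.2.1. Scheduled 20%. No special measure applies. → 20%.
Line D: textile-upper → 9.1; rubber-soled → 9.1.1; ordinary → 9.1.1.2. Scheduled 38%. No special measure applies. → 38%.
Line E: textile-upper → 9.1; rope-soled → 9.1.2; ordinary → 9.1.2.2. Scheduled 5%. No special measure applies. → 5%.
Sum: 6% + 23% + 20% + 38% + 5% = 92%.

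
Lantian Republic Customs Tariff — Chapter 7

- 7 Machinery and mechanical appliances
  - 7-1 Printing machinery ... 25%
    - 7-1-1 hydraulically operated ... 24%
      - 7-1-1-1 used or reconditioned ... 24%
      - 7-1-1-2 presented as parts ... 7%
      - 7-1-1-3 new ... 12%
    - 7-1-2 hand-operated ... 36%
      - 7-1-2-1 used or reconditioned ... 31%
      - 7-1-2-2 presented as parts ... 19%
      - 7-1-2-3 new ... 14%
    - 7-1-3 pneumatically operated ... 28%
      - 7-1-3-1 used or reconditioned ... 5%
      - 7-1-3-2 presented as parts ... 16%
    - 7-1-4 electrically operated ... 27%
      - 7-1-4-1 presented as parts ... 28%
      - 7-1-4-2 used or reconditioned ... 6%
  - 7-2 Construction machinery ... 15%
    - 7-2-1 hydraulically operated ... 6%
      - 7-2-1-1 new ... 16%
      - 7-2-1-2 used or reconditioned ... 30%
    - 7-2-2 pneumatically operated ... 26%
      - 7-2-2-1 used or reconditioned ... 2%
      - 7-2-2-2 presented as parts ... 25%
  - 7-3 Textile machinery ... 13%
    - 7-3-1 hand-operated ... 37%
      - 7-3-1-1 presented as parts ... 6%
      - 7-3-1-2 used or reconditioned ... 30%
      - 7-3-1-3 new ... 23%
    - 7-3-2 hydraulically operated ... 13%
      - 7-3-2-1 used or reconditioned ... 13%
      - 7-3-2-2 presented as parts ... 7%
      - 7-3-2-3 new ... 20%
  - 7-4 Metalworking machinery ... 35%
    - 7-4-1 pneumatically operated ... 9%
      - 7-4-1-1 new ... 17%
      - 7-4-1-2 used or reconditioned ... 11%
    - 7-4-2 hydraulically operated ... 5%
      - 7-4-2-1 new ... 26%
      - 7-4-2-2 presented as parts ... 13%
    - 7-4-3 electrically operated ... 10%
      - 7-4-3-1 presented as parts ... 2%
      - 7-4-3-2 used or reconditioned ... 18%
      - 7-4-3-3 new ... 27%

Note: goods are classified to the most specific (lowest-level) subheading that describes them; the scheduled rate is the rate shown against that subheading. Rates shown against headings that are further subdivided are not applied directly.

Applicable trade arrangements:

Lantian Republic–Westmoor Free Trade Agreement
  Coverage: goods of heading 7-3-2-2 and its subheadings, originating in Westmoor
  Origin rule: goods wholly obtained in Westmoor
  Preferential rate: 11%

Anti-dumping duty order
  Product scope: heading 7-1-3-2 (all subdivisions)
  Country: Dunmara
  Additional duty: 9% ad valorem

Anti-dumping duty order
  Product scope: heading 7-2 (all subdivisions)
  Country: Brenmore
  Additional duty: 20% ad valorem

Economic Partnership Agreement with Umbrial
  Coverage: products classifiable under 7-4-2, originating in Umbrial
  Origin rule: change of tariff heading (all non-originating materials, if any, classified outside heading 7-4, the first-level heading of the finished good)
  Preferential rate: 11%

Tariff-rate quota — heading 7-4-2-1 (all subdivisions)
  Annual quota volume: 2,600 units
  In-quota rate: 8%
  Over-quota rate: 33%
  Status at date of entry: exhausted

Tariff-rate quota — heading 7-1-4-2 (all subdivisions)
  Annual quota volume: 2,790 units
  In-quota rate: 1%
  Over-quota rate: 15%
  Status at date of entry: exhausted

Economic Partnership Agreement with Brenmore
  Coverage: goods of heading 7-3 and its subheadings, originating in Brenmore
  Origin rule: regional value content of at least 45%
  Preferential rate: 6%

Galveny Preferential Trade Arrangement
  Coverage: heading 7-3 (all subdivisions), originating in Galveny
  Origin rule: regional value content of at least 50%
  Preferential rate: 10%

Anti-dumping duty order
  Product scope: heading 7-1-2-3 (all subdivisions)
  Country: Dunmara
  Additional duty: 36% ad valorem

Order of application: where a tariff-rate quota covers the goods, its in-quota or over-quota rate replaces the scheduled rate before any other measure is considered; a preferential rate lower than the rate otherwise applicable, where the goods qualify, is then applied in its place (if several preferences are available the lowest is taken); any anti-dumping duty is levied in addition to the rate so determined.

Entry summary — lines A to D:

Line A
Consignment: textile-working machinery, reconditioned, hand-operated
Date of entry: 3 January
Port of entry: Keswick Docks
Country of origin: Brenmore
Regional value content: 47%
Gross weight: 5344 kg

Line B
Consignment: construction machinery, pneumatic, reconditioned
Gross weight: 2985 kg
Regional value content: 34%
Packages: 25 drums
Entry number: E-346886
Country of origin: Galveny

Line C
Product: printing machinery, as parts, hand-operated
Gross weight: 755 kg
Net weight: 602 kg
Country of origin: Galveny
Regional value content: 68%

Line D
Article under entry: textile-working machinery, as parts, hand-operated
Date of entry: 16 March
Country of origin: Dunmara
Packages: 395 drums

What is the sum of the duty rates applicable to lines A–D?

33%

Line A: textile-working → 7-3; hand-operated → 7-3-1; reconditioned → 7-3-1-2. Scheduled 30%. Brenmore agreement on 7-3: RVC ≥ 45% → 6% available; preferential 6%. → 6%.
Line B: construction → 7-2; pneumatic → 7-2-2; reconditioned → 7-2-2-1. Scheduled 2%. Galveny agreement on 7-3: 7-2-2-1 not covered. → 2%.
Line C: printing → 7-1; hand-operated → 7-1-2; as parts → 7-1-2-2. Scheduled 19%. Galveny agreement on 7-3: 7-1-2-2 not covered. → 19%.
Line D: textile-working → 7-3; hand-operated → 7-3-1; as parts → 7-3-1-1. Scheduled 6%. No special measure applies. → 6%.
Sum: 6% + 2% + 19% + 6% = 33%.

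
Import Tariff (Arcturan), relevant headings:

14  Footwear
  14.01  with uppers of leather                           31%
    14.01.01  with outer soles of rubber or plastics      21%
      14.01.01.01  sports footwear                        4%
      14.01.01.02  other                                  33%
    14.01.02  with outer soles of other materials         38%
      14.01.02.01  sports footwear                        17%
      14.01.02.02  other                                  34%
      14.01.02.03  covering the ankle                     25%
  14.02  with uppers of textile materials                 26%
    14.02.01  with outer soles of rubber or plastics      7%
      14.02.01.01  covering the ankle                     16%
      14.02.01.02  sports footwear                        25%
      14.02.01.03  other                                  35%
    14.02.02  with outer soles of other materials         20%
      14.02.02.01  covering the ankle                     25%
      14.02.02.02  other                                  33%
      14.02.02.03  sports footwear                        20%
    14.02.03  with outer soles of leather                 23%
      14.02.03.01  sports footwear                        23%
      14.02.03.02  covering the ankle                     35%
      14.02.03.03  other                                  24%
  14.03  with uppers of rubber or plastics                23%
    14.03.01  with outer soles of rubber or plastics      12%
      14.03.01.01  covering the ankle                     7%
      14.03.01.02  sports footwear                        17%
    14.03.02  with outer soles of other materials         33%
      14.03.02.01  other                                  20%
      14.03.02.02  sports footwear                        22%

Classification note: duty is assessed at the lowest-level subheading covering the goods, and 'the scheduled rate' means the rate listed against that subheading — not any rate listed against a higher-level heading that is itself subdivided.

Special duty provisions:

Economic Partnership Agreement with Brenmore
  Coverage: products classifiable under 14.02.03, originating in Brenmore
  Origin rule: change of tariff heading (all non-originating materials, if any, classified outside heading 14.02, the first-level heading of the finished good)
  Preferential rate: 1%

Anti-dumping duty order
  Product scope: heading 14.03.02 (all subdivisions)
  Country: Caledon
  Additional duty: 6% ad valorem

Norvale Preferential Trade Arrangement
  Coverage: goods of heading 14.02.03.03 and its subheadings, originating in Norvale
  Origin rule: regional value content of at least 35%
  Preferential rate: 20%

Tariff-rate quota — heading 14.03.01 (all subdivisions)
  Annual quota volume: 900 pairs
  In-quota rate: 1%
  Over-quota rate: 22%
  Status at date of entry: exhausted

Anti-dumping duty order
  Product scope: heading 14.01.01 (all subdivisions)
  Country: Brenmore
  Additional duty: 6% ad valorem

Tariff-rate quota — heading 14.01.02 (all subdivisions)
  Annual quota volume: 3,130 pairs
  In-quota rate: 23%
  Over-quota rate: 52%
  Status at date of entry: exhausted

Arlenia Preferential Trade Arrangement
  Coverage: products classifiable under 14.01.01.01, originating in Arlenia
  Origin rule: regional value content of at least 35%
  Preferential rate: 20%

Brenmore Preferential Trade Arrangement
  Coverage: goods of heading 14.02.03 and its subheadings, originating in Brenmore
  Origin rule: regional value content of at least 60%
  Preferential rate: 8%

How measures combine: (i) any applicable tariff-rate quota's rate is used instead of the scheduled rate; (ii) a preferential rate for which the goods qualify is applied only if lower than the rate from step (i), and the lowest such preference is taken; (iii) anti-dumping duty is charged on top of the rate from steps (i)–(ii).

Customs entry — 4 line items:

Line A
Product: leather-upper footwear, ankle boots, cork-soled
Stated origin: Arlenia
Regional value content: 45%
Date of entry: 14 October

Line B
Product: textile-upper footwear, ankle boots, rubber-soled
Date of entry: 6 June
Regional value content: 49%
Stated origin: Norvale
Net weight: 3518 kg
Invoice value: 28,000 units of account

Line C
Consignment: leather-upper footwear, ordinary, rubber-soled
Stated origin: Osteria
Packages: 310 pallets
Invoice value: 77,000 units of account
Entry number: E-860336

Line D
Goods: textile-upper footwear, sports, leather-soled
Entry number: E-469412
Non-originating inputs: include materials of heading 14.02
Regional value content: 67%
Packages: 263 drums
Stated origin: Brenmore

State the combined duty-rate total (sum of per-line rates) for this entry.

109%

Line A: leather-upper → 14.01; cork-soled → 14.01.02; ankle boots → 14.01.02.03. Scheduled 25%. quota on 14.01.02 exhausted → over-quota 52%; Arlenia agreement on 14.01.01.01: 14.01.02.03 not covered. → 52%.
Line B: textile-upper → 14.02; rubber-soled → 14.02.01; ankle boots → 14.02.01.01. Scheduled 16%. Norvale agreement on 14.02.03.03: 14.02.01.01 not covered. → 16%.
Line C: leather-upper → 14.01; rubber-soled → 14.01.01; ordinary → 14.01.01.02. Scheduled 33%. No special measure applies. → 33%.
Line D: textile-upper → 14.02; leather-soled → 14.02.03; sports → 14.02.03.01. Scheduled 23%. Brenmore agreement on 14.02.03: CTH not met; Brenmore agreement on 14.02.03: RVC ≥ 60% → 8% available; preferential 8%. → 8%.
Sum: 52% + 16% + 33% + 8% = 109%.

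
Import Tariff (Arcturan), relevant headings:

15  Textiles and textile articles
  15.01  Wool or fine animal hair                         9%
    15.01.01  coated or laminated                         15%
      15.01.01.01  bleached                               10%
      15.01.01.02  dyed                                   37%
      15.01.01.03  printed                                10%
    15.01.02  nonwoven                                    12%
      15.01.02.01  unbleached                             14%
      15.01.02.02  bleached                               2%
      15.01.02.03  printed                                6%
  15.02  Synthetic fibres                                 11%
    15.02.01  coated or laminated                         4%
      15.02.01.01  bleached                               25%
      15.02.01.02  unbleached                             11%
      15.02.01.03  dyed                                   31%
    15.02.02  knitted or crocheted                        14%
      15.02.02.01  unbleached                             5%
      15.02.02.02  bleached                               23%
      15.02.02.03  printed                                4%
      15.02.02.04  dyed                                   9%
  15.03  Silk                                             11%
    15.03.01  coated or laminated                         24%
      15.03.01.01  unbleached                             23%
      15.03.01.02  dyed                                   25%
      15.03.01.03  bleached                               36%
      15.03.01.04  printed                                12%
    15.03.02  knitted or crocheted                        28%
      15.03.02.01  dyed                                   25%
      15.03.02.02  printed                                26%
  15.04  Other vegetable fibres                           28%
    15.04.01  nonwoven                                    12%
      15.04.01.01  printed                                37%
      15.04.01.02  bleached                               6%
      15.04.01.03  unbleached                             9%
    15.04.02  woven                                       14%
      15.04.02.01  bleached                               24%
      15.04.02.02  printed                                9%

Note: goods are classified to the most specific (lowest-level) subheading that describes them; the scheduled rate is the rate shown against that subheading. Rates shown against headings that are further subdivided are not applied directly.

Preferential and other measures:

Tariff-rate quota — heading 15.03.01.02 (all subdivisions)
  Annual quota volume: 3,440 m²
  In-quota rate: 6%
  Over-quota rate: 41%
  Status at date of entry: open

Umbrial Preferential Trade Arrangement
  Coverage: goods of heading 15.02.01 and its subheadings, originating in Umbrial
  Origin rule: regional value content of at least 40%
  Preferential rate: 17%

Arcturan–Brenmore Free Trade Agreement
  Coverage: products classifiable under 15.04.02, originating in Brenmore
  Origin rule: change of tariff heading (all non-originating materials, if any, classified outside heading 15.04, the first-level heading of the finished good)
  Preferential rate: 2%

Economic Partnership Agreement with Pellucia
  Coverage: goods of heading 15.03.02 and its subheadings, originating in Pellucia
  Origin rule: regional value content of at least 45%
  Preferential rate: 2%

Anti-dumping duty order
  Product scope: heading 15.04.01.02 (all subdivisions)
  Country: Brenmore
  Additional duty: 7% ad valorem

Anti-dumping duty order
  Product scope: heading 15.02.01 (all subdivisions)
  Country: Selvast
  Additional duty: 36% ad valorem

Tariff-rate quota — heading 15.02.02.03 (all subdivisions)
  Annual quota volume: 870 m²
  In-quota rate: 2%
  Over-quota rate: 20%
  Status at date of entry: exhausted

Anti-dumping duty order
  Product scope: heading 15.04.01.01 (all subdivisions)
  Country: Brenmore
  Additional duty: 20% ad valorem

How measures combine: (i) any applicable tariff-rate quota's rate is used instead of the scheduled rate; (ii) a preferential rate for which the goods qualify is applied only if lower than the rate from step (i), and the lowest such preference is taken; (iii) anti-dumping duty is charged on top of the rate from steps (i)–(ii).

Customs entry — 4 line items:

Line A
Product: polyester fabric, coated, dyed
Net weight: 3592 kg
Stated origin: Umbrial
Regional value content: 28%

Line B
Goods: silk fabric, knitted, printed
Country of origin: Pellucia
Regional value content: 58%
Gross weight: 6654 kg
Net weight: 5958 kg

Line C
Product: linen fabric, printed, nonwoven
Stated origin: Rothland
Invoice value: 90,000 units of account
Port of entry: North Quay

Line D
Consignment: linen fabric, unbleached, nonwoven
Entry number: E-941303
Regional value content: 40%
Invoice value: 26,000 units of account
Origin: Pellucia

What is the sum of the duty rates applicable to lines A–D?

Line A: polyester → 15.02; coated → 15.02.01; dyed → 15.02.01.03. Scheduled 31%. Umbrial agreement on 15.02.01: RVC < 40%. → 31%.
Line B: silk → 15.03; knitted → 15.03.02; printed → 15.03.02.02. Scheduled 26%. Pellucia agreement on 15.03.02: RVC ≥ 45% → 2% available; preferential 2%. → 2%.
Line C: linen → 15.04; nonwoven → 15.04.01; printed → 15.04.01.01. Scheduled 37%. No special measure applies. → 37%.
Line D: linen → 15.04; nonwoven → 15.04.01; unbleached → 15.04.01.03. Scheduled 9%. Pellucia agreement on 15.03.02: 15.04.01.03 not covered. → 9%.
Sum: 31% + 2% + 37% + 9% = 79%.

79%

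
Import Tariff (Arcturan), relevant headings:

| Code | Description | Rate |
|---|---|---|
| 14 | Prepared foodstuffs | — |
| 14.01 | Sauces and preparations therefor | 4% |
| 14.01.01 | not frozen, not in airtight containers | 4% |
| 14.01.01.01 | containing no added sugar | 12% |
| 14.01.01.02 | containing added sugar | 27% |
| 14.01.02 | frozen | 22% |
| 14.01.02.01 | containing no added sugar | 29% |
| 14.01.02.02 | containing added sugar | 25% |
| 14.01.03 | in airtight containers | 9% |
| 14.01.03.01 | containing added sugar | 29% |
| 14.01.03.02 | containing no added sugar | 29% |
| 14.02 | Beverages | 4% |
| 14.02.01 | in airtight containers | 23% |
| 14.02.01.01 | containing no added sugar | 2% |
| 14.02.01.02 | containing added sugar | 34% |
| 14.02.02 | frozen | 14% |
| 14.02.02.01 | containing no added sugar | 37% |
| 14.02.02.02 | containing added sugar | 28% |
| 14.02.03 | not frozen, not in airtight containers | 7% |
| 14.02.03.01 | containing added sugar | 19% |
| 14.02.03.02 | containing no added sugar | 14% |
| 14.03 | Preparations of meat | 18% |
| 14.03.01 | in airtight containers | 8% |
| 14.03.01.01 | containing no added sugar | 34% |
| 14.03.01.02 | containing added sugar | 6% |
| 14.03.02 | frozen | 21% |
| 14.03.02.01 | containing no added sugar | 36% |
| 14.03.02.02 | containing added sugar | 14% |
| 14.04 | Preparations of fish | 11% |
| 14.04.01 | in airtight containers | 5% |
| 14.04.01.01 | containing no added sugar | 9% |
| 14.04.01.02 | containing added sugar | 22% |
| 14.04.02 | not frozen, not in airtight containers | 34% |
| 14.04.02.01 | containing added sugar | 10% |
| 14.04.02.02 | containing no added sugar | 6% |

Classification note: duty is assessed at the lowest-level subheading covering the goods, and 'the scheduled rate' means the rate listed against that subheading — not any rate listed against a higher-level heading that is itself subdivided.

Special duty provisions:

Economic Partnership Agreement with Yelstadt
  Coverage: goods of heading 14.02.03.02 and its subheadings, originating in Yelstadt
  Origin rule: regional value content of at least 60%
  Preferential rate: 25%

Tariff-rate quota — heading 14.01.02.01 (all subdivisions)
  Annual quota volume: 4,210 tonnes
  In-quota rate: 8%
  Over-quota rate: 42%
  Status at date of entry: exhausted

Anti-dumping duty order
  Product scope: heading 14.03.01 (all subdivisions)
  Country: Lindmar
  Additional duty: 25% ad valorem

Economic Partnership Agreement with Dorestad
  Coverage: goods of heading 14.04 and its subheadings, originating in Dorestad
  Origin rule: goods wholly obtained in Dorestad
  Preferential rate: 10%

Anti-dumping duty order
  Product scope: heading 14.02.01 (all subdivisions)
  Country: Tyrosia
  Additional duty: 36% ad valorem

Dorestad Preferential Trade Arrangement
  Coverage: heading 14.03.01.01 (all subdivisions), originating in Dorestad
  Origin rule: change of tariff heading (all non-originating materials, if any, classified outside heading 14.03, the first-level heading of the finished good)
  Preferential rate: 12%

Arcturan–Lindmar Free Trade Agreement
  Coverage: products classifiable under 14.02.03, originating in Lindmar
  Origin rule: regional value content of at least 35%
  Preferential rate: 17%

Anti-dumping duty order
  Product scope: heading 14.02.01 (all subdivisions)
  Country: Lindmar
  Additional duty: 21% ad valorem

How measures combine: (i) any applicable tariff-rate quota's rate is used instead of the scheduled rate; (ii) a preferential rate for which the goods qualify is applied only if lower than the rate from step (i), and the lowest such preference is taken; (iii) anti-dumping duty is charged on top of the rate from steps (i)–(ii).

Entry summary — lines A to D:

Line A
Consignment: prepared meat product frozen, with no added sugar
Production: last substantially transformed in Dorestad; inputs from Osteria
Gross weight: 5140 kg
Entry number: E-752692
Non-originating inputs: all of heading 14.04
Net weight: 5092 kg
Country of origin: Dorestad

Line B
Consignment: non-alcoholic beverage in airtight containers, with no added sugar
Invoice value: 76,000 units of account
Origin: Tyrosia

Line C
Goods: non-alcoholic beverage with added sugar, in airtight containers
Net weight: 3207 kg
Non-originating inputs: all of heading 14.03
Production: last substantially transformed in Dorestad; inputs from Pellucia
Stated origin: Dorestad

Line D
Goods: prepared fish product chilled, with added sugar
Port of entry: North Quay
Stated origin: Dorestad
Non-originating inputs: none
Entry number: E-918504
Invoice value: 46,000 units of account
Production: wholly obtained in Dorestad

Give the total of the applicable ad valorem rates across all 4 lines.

Line A: prepared meat product → 14.03; frozen → 14.03.02; with no added sugar → 14.03.02.01. Scheduled 36%. Dorestad agreement on 14.04: 14.03.02.01 not covered; Dorestad agreement on 14.03.01.01: 14.03.02.01 not covered. → 36%.
Line B: non-alcoholic beverage → 14.02; in airtight containers → 14.02.01; with no added sugar → 14.02.01.01. Scheduled 2%. anti-dumping (Tyrosia, 14.02.01): +36%; total 2% + 36% = 38%. → 38%.
Line C: non-alcoholic beverage → 14.02; in airtight containers → 14.02.01; with added sugar → 14.02.01.02. Scheduled 34%. Dorestad agreement on 14.04: 14.02.01.02 not covered; Dorestad agreement on 14.03.01.01: 14.02.01.02 not covered. → 34%.
Line D: prepared fish product → 14.04; chilled → 14.04.02; with added sugar → 14.04.02.01. Scheduled 10%. Dorestad agreement on 14.04: wholly obtained → 10% available; Dorestad agreement on 14.03.01.01: 14.04.02.01 not covered; preference 10% not lower than 10% → no reduction. → 10%.
Sum: 36% + 38% + 34% + 10% = 118%.

118%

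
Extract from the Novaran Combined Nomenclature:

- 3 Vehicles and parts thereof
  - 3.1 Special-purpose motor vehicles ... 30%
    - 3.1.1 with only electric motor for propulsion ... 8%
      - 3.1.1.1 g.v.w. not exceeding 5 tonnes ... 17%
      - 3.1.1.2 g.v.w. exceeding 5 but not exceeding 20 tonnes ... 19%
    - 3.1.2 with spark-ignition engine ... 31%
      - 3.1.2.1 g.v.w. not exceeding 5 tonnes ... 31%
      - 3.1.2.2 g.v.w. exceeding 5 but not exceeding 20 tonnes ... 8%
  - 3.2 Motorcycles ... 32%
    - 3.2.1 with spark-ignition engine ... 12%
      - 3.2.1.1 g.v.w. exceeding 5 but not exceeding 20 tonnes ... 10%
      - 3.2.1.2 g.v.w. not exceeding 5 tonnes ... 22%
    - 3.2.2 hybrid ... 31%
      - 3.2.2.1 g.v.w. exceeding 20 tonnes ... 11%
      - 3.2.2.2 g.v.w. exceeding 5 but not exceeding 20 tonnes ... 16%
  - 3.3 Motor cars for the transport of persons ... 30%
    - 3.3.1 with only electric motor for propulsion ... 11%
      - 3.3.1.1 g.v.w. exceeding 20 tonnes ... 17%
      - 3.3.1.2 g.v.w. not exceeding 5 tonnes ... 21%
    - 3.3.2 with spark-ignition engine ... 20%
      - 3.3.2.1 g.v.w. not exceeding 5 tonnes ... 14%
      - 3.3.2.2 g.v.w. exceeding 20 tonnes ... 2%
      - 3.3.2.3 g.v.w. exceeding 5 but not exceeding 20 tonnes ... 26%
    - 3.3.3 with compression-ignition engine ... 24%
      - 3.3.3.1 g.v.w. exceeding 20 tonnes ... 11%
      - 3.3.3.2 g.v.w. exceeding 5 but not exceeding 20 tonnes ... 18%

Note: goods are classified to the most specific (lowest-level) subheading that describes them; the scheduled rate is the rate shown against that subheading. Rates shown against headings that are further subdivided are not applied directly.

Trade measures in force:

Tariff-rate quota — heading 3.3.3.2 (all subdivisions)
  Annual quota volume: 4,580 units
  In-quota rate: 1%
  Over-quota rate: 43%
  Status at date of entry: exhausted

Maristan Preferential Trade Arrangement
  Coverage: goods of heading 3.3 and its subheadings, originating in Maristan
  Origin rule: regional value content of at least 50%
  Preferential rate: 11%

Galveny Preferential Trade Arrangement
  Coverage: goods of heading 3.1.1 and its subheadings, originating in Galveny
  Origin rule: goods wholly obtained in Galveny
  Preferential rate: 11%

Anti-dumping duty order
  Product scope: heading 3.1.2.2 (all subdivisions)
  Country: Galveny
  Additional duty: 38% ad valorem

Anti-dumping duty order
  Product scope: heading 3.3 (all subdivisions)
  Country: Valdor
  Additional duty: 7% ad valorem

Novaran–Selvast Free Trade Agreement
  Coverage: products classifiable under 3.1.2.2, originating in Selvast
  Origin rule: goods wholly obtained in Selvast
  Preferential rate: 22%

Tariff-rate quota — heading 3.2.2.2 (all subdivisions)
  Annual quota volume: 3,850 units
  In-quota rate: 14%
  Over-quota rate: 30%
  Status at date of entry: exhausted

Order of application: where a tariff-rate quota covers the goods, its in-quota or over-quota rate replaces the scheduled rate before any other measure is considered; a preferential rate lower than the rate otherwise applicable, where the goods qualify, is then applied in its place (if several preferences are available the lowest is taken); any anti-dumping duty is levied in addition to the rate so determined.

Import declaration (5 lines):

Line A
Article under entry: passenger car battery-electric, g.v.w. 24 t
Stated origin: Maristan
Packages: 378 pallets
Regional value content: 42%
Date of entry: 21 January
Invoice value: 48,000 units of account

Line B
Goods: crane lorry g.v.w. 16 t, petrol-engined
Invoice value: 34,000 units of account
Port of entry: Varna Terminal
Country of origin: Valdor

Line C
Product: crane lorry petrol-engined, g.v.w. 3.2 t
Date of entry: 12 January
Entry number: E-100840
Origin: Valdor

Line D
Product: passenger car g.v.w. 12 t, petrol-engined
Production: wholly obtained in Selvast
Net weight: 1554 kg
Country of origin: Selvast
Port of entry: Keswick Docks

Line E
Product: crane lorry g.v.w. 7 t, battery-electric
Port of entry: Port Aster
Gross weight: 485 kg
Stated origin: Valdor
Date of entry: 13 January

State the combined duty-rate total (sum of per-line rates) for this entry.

101%

Line A: passenger car → 3.3; battery-electric → 3.3.1; g.v.w. 24 t → 3.3.1.1. Scheduled 17%. Maristan agreement on 3.3: RVC < 50%. → 17%.
Line B: crane lorry → 3.1; petrol-engined → 3.1.2; g.v.w. 16 t → 3.1.2.2. Scheduled 8%. No special measure applies. → 8%.
Line C: crane lorry → 3.1; petrol-engined → 3.1.2; g.v.w. 3.2 t → 3.1.2.1. Scheduled 31%. No special measure applies. → 31%.
Line D: passenger car → 3.3; petrol-engined → 3.3.2; g.v.w. 12 t → 3.3.2.3. Scheduled 26%. Selvast agreement on 3.1.2.2: 3.3.2.3 not covered. → 26%.
Line E: crane lorry → 3.1; battery-electric → 3.1.1; g.v.w. 7 t → 3.1.1.2. Scheduled 19%. No special measure applies. → 19%.
Sum: 17% + 8% + 31% + 26% + 19% = 101%.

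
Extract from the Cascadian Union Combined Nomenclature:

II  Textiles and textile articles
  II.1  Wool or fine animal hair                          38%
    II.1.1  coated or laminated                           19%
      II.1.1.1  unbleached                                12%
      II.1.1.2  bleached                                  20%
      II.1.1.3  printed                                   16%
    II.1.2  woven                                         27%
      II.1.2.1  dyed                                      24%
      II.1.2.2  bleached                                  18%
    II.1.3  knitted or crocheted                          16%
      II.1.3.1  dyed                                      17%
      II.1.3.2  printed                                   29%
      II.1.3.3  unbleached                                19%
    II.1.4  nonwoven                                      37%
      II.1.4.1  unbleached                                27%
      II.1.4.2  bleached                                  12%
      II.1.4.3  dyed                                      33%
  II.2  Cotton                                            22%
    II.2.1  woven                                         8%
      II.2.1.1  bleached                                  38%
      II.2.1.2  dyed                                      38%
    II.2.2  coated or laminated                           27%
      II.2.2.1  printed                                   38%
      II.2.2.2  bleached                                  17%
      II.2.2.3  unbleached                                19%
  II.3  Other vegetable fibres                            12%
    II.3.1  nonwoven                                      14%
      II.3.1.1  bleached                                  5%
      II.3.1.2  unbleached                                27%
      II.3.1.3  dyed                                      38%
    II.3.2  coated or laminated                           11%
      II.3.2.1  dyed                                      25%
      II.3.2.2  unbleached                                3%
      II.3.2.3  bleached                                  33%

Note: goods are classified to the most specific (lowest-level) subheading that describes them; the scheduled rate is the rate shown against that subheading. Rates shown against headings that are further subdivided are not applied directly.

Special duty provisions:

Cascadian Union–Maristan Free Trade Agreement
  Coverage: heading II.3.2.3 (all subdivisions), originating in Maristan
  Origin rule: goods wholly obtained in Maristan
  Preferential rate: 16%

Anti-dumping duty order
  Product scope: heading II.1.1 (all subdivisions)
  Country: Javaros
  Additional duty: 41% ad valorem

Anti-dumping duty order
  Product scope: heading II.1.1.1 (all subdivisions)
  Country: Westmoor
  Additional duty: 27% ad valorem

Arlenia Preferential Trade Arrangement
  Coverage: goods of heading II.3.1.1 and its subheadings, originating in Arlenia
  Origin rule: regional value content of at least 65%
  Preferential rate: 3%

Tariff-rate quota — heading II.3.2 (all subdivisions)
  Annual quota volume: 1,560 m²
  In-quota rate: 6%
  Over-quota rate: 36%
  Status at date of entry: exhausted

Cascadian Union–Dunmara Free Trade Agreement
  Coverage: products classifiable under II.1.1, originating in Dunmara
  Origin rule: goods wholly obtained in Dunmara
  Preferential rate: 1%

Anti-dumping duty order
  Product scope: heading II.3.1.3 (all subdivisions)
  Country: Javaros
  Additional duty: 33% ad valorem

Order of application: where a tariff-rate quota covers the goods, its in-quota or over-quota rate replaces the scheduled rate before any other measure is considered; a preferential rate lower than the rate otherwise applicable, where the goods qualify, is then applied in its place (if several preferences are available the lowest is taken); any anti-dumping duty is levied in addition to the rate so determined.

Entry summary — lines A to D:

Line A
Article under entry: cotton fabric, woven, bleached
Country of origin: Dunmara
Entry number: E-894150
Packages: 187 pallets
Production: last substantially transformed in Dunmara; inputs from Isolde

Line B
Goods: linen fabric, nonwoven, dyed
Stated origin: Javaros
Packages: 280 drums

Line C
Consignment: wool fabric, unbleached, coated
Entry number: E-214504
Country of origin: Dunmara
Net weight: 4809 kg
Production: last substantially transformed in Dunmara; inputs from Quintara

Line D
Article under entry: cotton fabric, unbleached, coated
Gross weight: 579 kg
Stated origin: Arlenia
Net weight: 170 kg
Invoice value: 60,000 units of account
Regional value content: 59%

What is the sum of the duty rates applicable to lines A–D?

Line A: cotton → II.2; woven → II.2.1; bleached → II.2.1.1. Scheduled 38%. Dunmara agreement on II.1.1: II.2.1.1 not covered. → 38%.
Line B: linen → II.3; nonwoven → II.3.1; dyed → II.3.1.3. Scheduled 38%. anti-dumping (Javaros, II.3.1.3): +33%; total 38% + 33% = 71%. → 71%.
Line C: wool → II.1; coated → II.1.1; unbleached → II.1.1.1. Scheduled 12%. Dunmara agreement on II.1.1: not wholly obtained. → 12%.
Line D: cotton → II.2; coated → II.2.2; unbleached → II.2.2.3. Scheduled 19%. Arlenia agreement on II.3.1.1: II.2.2.3 not covered. → 19%.
Sum: 38% + 71% + 12% + 19% = 140%.

140%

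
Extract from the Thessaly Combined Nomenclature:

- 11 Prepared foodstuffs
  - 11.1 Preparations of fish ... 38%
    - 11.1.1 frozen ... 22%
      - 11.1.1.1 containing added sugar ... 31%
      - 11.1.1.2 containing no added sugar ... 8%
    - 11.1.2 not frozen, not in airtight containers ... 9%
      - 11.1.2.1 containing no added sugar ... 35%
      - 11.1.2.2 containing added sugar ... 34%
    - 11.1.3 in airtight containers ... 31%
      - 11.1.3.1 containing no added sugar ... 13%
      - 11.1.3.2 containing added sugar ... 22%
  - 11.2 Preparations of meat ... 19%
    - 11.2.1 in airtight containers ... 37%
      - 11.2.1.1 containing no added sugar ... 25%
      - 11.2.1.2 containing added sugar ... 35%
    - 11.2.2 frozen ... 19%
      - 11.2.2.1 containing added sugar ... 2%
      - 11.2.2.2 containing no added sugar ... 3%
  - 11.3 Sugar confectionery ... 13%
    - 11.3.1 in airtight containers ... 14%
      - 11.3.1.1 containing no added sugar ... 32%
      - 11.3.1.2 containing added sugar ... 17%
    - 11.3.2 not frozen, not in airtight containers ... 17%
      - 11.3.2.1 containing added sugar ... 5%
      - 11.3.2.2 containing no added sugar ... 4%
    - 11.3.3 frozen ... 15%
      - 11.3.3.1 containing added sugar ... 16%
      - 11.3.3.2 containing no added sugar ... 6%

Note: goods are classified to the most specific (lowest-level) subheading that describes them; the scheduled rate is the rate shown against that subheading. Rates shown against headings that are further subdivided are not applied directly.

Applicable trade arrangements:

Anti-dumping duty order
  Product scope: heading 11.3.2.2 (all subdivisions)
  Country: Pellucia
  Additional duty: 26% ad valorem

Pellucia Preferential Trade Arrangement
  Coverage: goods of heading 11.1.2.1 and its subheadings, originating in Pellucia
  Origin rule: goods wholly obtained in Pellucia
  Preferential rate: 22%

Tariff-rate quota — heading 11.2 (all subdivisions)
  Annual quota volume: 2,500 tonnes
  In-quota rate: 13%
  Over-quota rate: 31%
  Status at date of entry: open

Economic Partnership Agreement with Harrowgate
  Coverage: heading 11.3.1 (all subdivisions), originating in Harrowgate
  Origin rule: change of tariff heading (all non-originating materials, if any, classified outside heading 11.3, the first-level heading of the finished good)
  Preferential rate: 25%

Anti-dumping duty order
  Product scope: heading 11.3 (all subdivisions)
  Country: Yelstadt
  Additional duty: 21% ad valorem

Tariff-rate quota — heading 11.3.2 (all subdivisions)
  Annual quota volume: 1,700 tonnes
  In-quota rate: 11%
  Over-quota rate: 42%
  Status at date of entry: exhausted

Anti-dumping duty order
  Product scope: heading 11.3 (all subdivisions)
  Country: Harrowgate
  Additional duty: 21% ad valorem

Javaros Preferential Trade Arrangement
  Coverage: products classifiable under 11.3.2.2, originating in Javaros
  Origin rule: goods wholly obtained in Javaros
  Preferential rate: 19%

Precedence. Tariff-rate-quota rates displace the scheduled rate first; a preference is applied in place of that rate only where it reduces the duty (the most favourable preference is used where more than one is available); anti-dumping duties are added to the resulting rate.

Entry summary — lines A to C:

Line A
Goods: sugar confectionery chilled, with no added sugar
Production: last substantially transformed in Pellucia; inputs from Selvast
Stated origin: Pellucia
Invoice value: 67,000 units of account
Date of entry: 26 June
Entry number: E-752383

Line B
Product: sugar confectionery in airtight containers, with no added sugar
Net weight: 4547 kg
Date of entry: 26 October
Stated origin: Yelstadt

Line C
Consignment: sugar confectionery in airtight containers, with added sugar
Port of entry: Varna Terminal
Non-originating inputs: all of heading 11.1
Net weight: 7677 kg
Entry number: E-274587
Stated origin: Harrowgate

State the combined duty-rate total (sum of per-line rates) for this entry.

Line A: sugar confectionery → 11.3; chilled → 11.3.2; with no added sugar → 11.3.2.2. Scheduled 4%. quota on 11.3.2 exhausted → over-quota 42%; Pellucia agreement on 11.1.2.1: 11.3.2.2 not covered; anti-dumping (Pellucia, 11.3.2.2): +26%; total 42% + 26% = 68%. → 68%.
Line B: sugar confectionery → 11.3; in airtight containers → 11.3.1; with no added sugar → 11.3.1.1. Scheduled 32%. anti-dumping (Yelstadt, 11.3): +21%; total 32% + 21% = 53%. → 53%.
Line C: sugar confectionery → 11.3; in airtight containers → 11.3.1; with added sugar → 11.3.1.2. Scheduled 17%. Harrowgate agreement on 11.3.1: CTH met → 25% available; preference 25% not lower than 17% → no reduction; anti-dumping (Harrowgate, 11.3): +21%; total 17% + 21% = 38%. → 38%.
Sum: 68% + 53% + 38% = 159%.

159%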